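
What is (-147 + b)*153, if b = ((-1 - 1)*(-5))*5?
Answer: -14841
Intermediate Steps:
b = 50 (b = -2*(-5)*5 = 10*5 = 50)
(-147 + b)*153 = (-147 + 50)*153 = -97*153 = -14841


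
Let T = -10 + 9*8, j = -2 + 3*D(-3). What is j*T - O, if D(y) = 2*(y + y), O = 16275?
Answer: -18631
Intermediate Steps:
D(y) = 4*y (D(y) = 2*(2*y) = 4*y)
j = -38 (j = -2 + 3*(4*(-3)) = -2 + 3*(-12) = -2 - 36 = -38)
T = 62 (T = -10 + 72 = 62)
j*T - O = -38*62 - 1*16275 = -2356 - 16275 = -18631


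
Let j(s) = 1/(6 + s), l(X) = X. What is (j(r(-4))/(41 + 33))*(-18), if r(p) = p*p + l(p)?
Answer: -1/74 ≈ -0.013514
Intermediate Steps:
r(p) = p + p² (r(p) = p*p + p = p² + p = p + p²)
(j(r(-4))/(41 + 33))*(-18) = (1/((41 + 33)*(6 - 4*(1 - 4))))*(-18) = (1/(74*(6 - 4*(-3))))*(-18) = (1/(74*(6 + 12)))*(-18) = ((1/74)/18)*(-18) = ((1/74)*(1/18))*(-18) = (1/1332)*(-18) = -1/74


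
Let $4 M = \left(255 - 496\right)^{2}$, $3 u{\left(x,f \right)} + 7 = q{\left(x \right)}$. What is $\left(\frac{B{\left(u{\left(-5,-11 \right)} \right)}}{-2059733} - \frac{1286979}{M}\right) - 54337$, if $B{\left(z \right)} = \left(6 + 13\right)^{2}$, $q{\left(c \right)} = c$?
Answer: $- \frac{342684849859230}{6296386967} \approx -54426.0$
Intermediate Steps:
$u{\left(x,f \right)} = - \frac{7}{3} + \frac{x}{3}$
$M = \frac{58081}{4}$ ($M = \frac{\left(255 - 496\right)^{2}}{4} = \frac{\left(-241\right)^{2}}{4} = \frac{1}{4} \cdot 58081 = \frac{58081}{4} \approx 14520.0$)
$B{\left(z \right)} = 361$ ($B{\left(z \right)} = 19^{2} = 361$)
$\left(\frac{B{\left(u{\left(-5,-11 \right)} \right)}}{-2059733} - \frac{1286979}{M}\right) - 54337 = \left(\frac{361}{-2059733} - \frac{1286979}{\frac{58081}{4}}\right) - 54337 = \left(361 \left(- \frac{1}{2059733}\right) - \frac{5147916}{58081}\right) - 54337 = \left(- \frac{19}{108407} - \frac{5147916}{58081}\right) - 54337 = - \frac{558071233351}{6296386967} - 54337 = - \frac{342684849859230}{6296386967}$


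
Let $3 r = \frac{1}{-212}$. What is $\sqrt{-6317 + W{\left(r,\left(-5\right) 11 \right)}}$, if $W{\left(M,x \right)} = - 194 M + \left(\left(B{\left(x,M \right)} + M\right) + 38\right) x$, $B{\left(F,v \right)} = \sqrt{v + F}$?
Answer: $\frac{\sqrt{-850109877 - 17490 i \sqrt{5561979}}}{318} \approx 2.2237 - 91.714 i$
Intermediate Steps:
$B{\left(F,v \right)} = \sqrt{F + v}$
$r = - \frac{1}{636}$ ($r = \frac{1}{3 \left(-212\right)} = \frac{1}{3} \left(- \frac{1}{212}\right) = - \frac{1}{636} \approx -0.0015723$)
$W{\left(M,x \right)} = - 194 M + x \left(38 + M + \sqrt{M + x}\right)$ ($W{\left(M,x \right)} = - 194 M + \left(\left(\sqrt{x + M} + M\right) + 38\right) x = - 194 M + \left(\left(\sqrt{M + x} + M\right) + 38\right) x = - 194 M + \left(\left(M + \sqrt{M + x}\right) + 38\right) x = - 194 M + \left(38 + M + \sqrt{M + x}\right) x = - 194 M + x \left(38 + M + \sqrt{M + x}\right)$)
$\sqrt{-6317 + W{\left(r,\left(-5\right) 11 \right)}} = \sqrt{-6317 + \left(\left(-194\right) \left(- \frac{1}{636}\right) + 38 \left(\left(-5\right) 11\right) - \frac{\left(-5\right) 11}{636} + \left(-5\right) 11 \sqrt{- \frac{1}{636} - 55}\right)} = \sqrt{-6317 + \left(\frac{97}{318} + 38 \left(-55\right) - - \frac{55}{636} - 55 \sqrt{- \frac{1}{636} - 55}\right)} = \sqrt{-6317 + \left(\frac{97}{318} - 2090 + \frac{55}{636} - 55 \sqrt{- \frac{34981}{636}}\right)} = \sqrt{-6317 + \left(\frac{97}{318} - 2090 + \frac{55}{636} - 55 \frac{i \sqrt{5561979}}{318}\right)} = \sqrt{-6317 + \left(\frac{97}{318} - 2090 + \frac{55}{636} - \frac{55 i \sqrt{5561979}}{318}\right)} = \sqrt{-6317 - \left(\frac{442997}{212} + \frac{55 i \sqrt{5561979}}{318}\right)} = \sqrt{- \frac{1782201}{212} - \frac{55 i \sqrt{5561979}}{318}}$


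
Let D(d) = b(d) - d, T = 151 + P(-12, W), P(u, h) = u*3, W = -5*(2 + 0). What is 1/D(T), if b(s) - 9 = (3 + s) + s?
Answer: 1/127 ≈ 0.0078740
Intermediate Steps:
b(s) = 12 + 2*s (b(s) = 9 + ((3 + s) + s) = 9 + (3 + 2*s) = 12 + 2*s)
W = -10 (W = -5*2 = -10)
P(u, h) = 3*u
T = 115 (T = 151 + 3*(-12) = 151 - 36 = 115)
D(d) = 12 + d (D(d) = (12 + 2*d) - d = 12 + d)
1/D(T) = 1/(12 + 115) = 1/127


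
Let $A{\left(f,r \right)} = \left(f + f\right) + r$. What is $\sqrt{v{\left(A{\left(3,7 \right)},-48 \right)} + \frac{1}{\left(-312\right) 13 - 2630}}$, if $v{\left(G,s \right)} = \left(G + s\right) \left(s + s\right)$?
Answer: $\frac{\sqrt{150200715874}}{6686} \approx 57.966$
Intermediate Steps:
$A{\left(f,r \right)} = r + 2 f$ ($A{\left(f,r \right)} = 2 f + r = r + 2 f$)
$v{\left(G,s \right)} = 2 s \left(G + s\right)$ ($v{\left(G,s \right)} = \left(G + s\right) 2 s = 2 s \left(G + s\right)$)
$\sqrt{v{\left(A{\left(3,7 \right)},-48 \right)} + \frac{1}{\left(-312\right) 13 - 2630}} = \sqrt{2 \left(-48\right) \left(\left(7 + 2 \cdot 3\right) - 48\right) + \frac{1}{\left(-312\right) 13 - 2630}} = \sqrt{2 \left(-48\right) \left(\left(7 + 6\right) - 48\right) + \frac{1}{-4056 - 2630}} = \sqrt{2 \left(-48\right) \left(13 - 48\right) + \frac{1}{-6686}} = \sqrt{2 \left(-48\right) \left(-35\right) - \frac{1}{6686}} = \sqrt{3360 - \frac{1}{6686}} = \sqrt{\frac{22464959}{6686}} = \frac{\sqrt{150200715874}}{6686}$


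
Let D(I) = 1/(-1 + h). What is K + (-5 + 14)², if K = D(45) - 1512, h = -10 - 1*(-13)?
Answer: -2861/2 ≈ -1430.5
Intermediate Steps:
h = 3 (h = -10 + 13 = 3)
D(I) = ½ (D(I) = 1/(-1 + 3) = 1/2 = ½)
K = -3023/2 (K = ½ - 1512 = -3023/2 ≈ -1511.5)
K + (-5 + 14)² = -3023/2 + (-5 + 14)² = -3023/2 + 9² = -3023/2 + 81 = -2861/2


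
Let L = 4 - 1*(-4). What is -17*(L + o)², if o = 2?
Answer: -1700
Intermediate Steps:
L = 8 (L = 4 + 4 = 8)
-17*(L + o)² = -17*(8 + 2)² = -17*10² = -17*100 = -1*1700 = -1700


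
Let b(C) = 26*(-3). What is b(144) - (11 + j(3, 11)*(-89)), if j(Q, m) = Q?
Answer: 178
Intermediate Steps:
b(C) = -78
b(144) - (11 + j(3, 11)*(-89)) = -78 - (11 + 3*(-89)) = -78 - (11 - 267) = -78 - 1*(-256) = -78 + 256 = 178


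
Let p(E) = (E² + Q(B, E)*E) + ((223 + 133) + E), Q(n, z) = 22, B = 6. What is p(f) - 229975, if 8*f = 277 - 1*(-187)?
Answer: -224921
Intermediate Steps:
f = 58 (f = (277 - 1*(-187))/8 = (277 + 187)/8 = (⅛)*464 = 58)
p(E) = 356 + E² + 23*E (p(E) = (E² + 22*E) + ((223 + 133) + E) = (E² + 22*E) + (356 + E) = 356 + E² + 23*E)
p(f) - 229975 = (356 + 58² + 23*58) - 229975 = (356 + 3364 + 1334) - 229975 = 5054 - 229975 = -224921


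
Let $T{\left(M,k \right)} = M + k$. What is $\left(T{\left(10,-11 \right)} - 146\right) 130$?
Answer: $-19110$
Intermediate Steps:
$\left(T{\left(10,-11 \right)} - 146\right) 130 = \left(\left(10 - 11\right) - 146\right) 130 = \left(-1 - 146\right) 130 = \left(-147\right) 130 = -19110$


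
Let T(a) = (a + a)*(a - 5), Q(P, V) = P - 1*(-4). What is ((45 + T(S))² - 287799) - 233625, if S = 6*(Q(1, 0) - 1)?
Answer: 394425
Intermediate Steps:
Q(P, V) = 4 + P (Q(P, V) = P + 4 = 4 + P)
S = 24 (S = 6*((4 + 1) - 1) = 6*(5 - 1) = 6*4 = 24)
T(a) = 2*a*(-5 + a) (T(a) = (2*a)*(-5 + a) = 2*a*(-5 + a))
((45 + T(S))² - 287799) - 233625 = ((45 + 2*24*(-5 + 24))² - 287799) - 233625 = ((45 + 2*24*19)² - 287799) - 233625 = ((45 + 912)² - 287799) - 233625 = (957² - 287799) - 233625 = (915849 - 287799) - 233625 = 628050 - 233625 = 394425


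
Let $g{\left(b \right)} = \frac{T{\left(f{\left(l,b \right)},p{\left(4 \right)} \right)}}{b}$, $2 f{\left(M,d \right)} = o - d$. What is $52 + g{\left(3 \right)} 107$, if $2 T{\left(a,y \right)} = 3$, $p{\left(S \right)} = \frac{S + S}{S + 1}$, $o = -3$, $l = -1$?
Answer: $\frac{211}{2} \approx 105.5$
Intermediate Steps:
$f{\left(M,d \right)} = - \frac{3}{2} - \frac{d}{2}$ ($f{\left(M,d \right)} = \frac{-3 - d}{2} = - \frac{3}{2} - \frac{d}{2}$)
$p{\left(S \right)} = \frac{2 S}{1 + S}$
$T{\left(a,y \right)} = \frac{3}{2}$ ($T{\left(a,y \right)} = \frac{1}{2} \cdot 3 = \frac{3}{2}$)
$g{\left(b \right)} = \frac{3}{2 b}$
$52 + g{\left(3 \right)} 107 = 52 + \frac{3}{2 \cdot 3} \cdot 107 = 52 + \frac{3}{2} \cdot \frac{1}{3} \cdot 107 = 52 + \frac{1}{2} \cdot 107 = 52 + \frac{107}{2} = \frac{211}{2}$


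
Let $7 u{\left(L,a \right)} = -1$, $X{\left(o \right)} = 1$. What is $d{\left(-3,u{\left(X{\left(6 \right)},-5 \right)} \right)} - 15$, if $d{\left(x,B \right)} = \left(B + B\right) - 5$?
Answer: $- \frac{142}{7} \approx -20.286$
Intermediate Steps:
$u{\left(L,a \right)} = - \frac{1}{7}$ ($u{\left(L,a \right)} = \frac{1}{7} \left(-1\right) = - \frac{1}{7}$)
$d{\left(x,B \right)} = -5 + 2 B$ ($d{\left(x,B \right)} = 2 B - 5 = -5 + 2 B$)
$d{\left(-3,u{\left(X{\left(6 \right)},-5 \right)} \right)} - 15 = \left(-5 + 2 \left(- \frac{1}{7}\right)\right) - 15 = \left(-5 - \frac{2}{7}\right) - 15 = - \frac{37}{7} - 15 = - \frac{142}{7}$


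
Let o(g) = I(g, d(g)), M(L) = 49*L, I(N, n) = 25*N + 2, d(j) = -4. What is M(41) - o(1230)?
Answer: -28743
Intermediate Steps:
I(N, n) = 2 + 25*N
o(g) = 2 + 25*g
M(41) - o(1230) = 49*41 - (2 + 25*1230) = 2009 - (2 + 30750) = 2009 - 1*30752 = 2009 - 30752 = -28743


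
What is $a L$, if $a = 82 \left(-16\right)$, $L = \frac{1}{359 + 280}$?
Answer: $- \frac{1312}{639} \approx -2.0532$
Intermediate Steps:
$L = \frac{1}{639} \approx 0.0015649$
$a = -1312$
$a L = \left(-1312\right) \frac{1}{639} = - \frac{1312}{639}$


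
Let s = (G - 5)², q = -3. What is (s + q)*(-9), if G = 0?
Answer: -198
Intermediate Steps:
s = 25 (s = (0 - 5)² = (-5)² = 25)
(s + q)*(-9) = (25 - 3)*(-9) = 22*(-9) = -198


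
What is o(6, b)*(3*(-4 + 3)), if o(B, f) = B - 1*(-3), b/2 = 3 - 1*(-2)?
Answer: -27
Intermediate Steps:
b = 10 (b = 2*(3 - 1*(-2)) = 2*(3 + 2) = 2*5 = 10)
o(B, f) = 3 + B (o(B, f) = B + 3 = 3 + B)
o(6, b)*(3*(-4 + 3)) = (3 + 6)*(3*(-4 + 3)) = 9*(3*(-1)) = 9*(-3) = -27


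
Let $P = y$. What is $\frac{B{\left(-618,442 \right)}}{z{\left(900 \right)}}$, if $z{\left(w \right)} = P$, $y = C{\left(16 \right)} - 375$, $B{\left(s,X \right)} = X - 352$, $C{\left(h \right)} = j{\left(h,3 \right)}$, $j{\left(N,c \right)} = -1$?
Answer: $- \frac{45}{188} \approx -0.23936$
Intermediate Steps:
$C{\left(h \right)} = -1$
$B{\left(s,X \right)} = -352 + X$ ($B{\left(s,X \right)} = X - 352 = -352 + X$)
$y = -376$ ($y = -1 - 375 = -376$)
$P = -376$
$z{\left(w \right)} = -376$
$\frac{B{\left(-618,442 \right)}}{z{\left(900 \right)}} = \frac{-352 + 442}{-376} = 90 \left(- \frac{1}{376}\right) = - \frac{45}{188}$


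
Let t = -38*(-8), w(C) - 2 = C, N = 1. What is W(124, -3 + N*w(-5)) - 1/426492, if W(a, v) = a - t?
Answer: -76768561/426492 ≈ -180.00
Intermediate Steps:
w(C) = 2 + C
t = 304
W(a, v) = -304 + a (W(a, v) = a - 1*304 = a - 304 = -304 + a)
W(124, -3 + N*w(-5)) - 1/426492 = (-304 + 124) - 1/426492 = -180 - 1*1/426492 = -180 - 1/426492 = -76768561/426492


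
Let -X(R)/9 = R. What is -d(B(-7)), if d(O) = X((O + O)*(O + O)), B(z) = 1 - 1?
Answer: 0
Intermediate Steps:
X(R) = -9*R
B(z) = 0
d(O) = -36*O² (d(O) = -9*(O + O)*(O + O) = -9*2*O*2*O = -36*O²)
-d(B(-7)) = -(-36)*0² = -(-36)*0 = -1*0 = 0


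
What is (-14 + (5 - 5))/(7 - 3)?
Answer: -7/2 ≈ -3.5000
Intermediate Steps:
(-14 + (5 - 5))/(7 - 3) = (-14 + 0)/4 = -14*¼ = -7/2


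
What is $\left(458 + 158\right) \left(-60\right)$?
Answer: $-36960$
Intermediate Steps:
$\left(458 + 158\right) \left(-60\right) = 616 \left(-60\right) = -36960$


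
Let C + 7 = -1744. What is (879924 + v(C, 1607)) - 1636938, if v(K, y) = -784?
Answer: -757798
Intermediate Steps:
C = -1751 (C = -7 - 1744 = -1751)
(879924 + v(C, 1607)) - 1636938 = (879924 - 784) - 1636938 = 879140 - 1636938 = -757798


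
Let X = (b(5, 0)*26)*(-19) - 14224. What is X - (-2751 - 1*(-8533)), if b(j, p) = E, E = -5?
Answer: -17536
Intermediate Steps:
b(j, p) = -5
X = -11754 (X = -5*26*(-19) - 14224 = -130*(-19) - 14224 = 2470 - 14224 = -11754)
X - (-2751 - 1*(-8533)) = -11754 - (-2751 - 1*(-8533)) = -11754 - (-2751 + 8533) = -11754 - 1*5782 = -11754 - 5782 = -17536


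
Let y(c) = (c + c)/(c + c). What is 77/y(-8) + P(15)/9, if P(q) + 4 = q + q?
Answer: 719/9 ≈ 79.889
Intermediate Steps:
P(q) = -4 + 2*q (P(q) = -4 + (q + q) = -4 + 2*q)
y(c) = 1 (y(c) = (2*c)/((2*c)) = (2*c)*(1/(2*c)) = 1)
77/y(-8) + P(15)/9 = 77/1 + (-4 + 2*15)/9 = 77*1 + (-4 + 30)*(⅑) = 77 + 26*(⅑) = 77 + 26/9 = 719/9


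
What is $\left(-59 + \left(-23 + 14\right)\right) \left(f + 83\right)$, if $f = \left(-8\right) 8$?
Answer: $-1292$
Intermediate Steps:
$f = -64$
$\left(-59 + \left(-23 + 14\right)\right) \left(f + 83\right) = \left(-59 + \left(-23 + 14\right)\right) \left(-64 + 83\right) = \left(-59 - 9\right) 19 = \left(-68\right) 19 = -1292$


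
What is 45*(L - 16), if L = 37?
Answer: 945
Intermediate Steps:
45*(L - 16) = 45*(37 - 16) = 45*21 = 945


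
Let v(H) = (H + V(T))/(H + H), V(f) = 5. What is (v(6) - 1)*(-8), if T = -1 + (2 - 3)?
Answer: ⅔ ≈ 0.66667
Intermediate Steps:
T = -2 (T = -1 - 1 = -2)
v(H) = (5 + H)/(2*H) (v(H) = (H + 5)/(H + H) = (5 + H)/((2*H)) = (5 + H)*(1/(2*H)) = (5 + H)/(2*H))
(v(6) - 1)*(-8) = ((½)*(5 + 6)/6 - 1)*(-8) = ((½)*(⅙)*11 - 1)*(-8) = (11/12 - 1)*(-8) = -1/12*(-8) = ⅔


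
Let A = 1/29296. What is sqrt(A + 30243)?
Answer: sqrt(1622264038999)/7324 ≈ 173.91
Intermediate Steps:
A = 1/29296 ≈ 3.4134e-5
sqrt(A + 30243) = sqrt(1/29296 + 30243) = sqrt(885998929/29296) = sqrt(1622264038999)/7324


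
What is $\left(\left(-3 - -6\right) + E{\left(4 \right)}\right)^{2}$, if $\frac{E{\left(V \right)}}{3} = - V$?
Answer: $81$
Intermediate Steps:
$E{\left(V \right)} = - 3 V$ ($E{\left(V \right)} = 3 \left(- V\right) = - 3 V$)
$\left(\left(-3 - -6\right) + E{\left(4 \right)}\right)^{2} = \left(\left(-3 - -6\right) - 12\right)^{2} = \left(\left(-3 + 6\right) - 12\right)^{2} = \left(3 - 12\right)^{2} = \left(-9\right)^{2} = 81$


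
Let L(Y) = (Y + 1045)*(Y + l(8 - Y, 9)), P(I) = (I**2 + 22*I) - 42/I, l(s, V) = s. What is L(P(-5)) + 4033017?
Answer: 20203821/5 ≈ 4.0408e+6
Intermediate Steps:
P(I) = I**2 - 42/I + 22*I
L(Y) = 8360 + 8*Y (L(Y) = (Y + 1045)*(Y + (8 - Y)) = (1045 + Y)*8 = 8360 + 8*Y)
L(P(-5)) + 4033017 = (8360 + 8*((-42 + (-5)**2*(22 - 5))/(-5))) + 4033017 = (8360 + 8*(-(-42 + 25*17)/5)) + 4033017 = (8360 + 8*(-(-42 + 425)/5)) + 4033017 = (8360 + 8*(-1/5*383)) + 4033017 = (8360 + 8*(-383/5)) + 4033017 = (8360 - 3064/5) + 4033017 = 38736/5 + 4033017 = 20203821/5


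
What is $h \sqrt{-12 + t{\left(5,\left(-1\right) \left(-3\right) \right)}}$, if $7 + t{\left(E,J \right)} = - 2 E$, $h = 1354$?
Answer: $1354 i \sqrt{29} \approx 7291.5 i$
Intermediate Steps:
$t{\left(E,J \right)} = -7 - 2 E$
$h \sqrt{-12 + t{\left(5,\left(-1\right) \left(-3\right) \right)}} = 1354 \sqrt{-12 - 17} = 1354 \sqrt{-29} = 1354 i \sqrt{29}$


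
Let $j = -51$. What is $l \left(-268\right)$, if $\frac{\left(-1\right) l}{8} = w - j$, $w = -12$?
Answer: $83616$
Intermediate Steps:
$l = -312$ ($l = - 8 \left(-12 - -51\right) = - 8 \left(-12 + 51\right) = \left(-8\right) 39 = -312$)
$l \left(-268\right) = \left(-312\right) \left(-268\right) = 83616$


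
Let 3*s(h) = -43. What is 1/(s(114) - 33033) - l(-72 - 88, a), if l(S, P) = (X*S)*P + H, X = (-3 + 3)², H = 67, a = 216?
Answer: -6642517/99142 ≈ -67.000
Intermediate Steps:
s(h) = -43/3 (s(h) = (⅓)*(-43) = -43/3)
X = 0 (X = 0² = 0)
l(S, P) = 67 (l(S, P) = (0*S)*P + 67 = 0*P + 67 = 0 + 67 = 67)
1/(s(114) - 33033) - l(-72 - 88, a) = 1/(-43/3 - 33033) - 1*67 = 1/(-99142/3) - 67 = -3/99142 - 67 = -6642517/99142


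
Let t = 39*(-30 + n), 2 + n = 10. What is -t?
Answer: 858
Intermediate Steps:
n = 8 (n = -2 + 10 = 8)
t = -858 (t = 39*(-30 + 8) = 39*(-22) = -858)
-t = -1*(-858) = 858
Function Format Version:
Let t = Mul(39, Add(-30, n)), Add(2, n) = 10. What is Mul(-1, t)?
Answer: 858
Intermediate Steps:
n = 8 (n = Add(-2, 10) = 8)
t = -858 (t = Mul(39, Add(-30, 8)) = Mul(39, -22) = -858)
Mul(-1, t) = Mul(-1, -858) = 858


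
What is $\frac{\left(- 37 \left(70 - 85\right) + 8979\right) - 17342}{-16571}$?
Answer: $\frac{7808}{16571} \approx 0.47118$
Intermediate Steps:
$\frac{\left(- 37 \left(70 - 85\right) + 8979\right) - 17342}{-16571} = \left(\left(\left(-37\right) \left(-15\right) + 8979\right) - 17342\right) \left(- \frac{1}{16571}\right) = \left(\left(555 + 8979\right) - 17342\right) \left(- \frac{1}{16571}\right) = \left(9534 - 17342\right) \left(- \frac{1}{16571}\right) = \left(-7808\right) \left(- \frac{1}{16571}\right) = \frac{7808}{16571}$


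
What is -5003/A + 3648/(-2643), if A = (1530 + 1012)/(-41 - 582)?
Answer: 2742870517/2239502 ≈ 1224.8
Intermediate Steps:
A = -2542/623 (A = 2542/(-623) = 2542*(-1/623) = -2542/623 ≈ -4.0803)
-5003/A + 3648/(-2643) = -5003/(-2542/623) + 3648/(-2643) = -5003*(-623/2542) + 3648*(-1/2643) = 3116869/2542 - 1216/881 = 2742870517/2239502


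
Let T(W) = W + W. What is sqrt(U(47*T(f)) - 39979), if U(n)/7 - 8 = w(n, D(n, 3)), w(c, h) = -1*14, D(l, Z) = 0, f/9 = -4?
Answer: I*sqrt(40021) ≈ 200.05*I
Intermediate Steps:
f = -36 (f = 9*(-4) = -36)
T(W) = 2*W
w(c, h) = -14
U(n) = -42 (U(n) = 56 + 7*(-14) = 56 - 98 = -42)
sqrt(U(47*T(f)) - 39979) = sqrt(-42 - 39979) = sqrt(-40021) = I*sqrt(40021)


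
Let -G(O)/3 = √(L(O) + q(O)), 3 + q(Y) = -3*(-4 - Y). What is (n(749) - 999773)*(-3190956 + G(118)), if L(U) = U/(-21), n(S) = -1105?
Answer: 3193757659368 + 1000878*√157605/7 ≈ 3.1938e+12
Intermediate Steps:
L(U) = -U/21 (L(U) = U*(-1/21) = -U/21)
q(Y) = 9 + 3*Y (q(Y) = -3 - 3*(-4 - Y) = -3 + (12 + 3*Y) = 9 + 3*Y)
G(O) = -3*√(9 + 62*O/21) (G(O) = -3*√(-O/21 + (9 + 3*O)) = -3*√(9 + 62*O/21))
(n(749) - 999773)*(-3190956 + G(118)) = (-1105 - 999773)*(-3190956 - √(3969 + 1302*118)/7) = -1000878*(-3190956 - √(3969 + 153636)/7) = -1000878*(-3190956 - √157605/7) = 3193757659368 + 1000878*√157605/7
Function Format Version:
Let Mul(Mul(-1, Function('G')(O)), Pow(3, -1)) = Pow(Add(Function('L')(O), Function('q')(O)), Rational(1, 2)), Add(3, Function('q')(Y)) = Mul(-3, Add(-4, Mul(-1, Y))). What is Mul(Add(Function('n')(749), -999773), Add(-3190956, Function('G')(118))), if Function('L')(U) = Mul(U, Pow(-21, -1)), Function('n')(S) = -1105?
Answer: Add(3193757659368, Mul(Rational(1000878, 7), Pow(157605, Rational(1, 2)))) ≈ 3.1938e+12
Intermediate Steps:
Function('L')(U) = Mul(Rational(-1, 21), U) (Function('L')(U) = Mul(U, Rational(-1, 21)) = Mul(Rational(-1, 21), U))
Function('q')(Y) = Add(9, Mul(3, Y)) (Function('q')(Y) = Add(-3, Mul(-3, Add(-4, Mul(-1, Y)))) = Add(-3, Add(12, Mul(3, Y))) = Add(9, Mul(3, Y)))
Function('G')(O) = Mul(-3, Pow(Add(9, Mul(Rational(62, 21), O)), Rational(1, 2))) (Function('G')(O) = Mul(-3, Pow(Add(Mul(Rational(-1, 21), O), Add(9, Mul(3, O))), Rational(1, 2))) = Mul(-3, Pow(Add(9, Mul(Rational(62, 21), O)), Rational(1, 2))))
Mul(Add(Function('n')(749), -999773), Add(-3190956, Function('G')(118))) = Mul(Add(-1105, -999773), Add(-3190956, Mul(Rational(-1, 7), Pow(Add(3969, Mul(1302, 118)), Rational(1, 2))))) = Mul(-1000878, Add(-3190956, Mul(Rational(-1, 7), Pow(Add(3969, 153636), Rational(1, 2))))) = Mul(-1000878, Add(-3190956, Mul(Rational(-1, 7), Pow(157605, Rational(1, 2))))) = Add(3193757659368, Mul(Rational(1000878, 7), Pow(157605, Rational(1, 2))))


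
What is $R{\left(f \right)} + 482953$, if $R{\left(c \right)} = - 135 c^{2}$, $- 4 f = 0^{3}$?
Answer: $482953$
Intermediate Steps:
$f = 0$ ($f = - \frac{0^{3}}{4} = \left(- \frac{1}{4}\right) 0 = 0$)
$R{\left(f \right)} + 482953 = - 135 \cdot 0^{2} + 482953 = \left(-135\right) 0 + 482953 = 0 + 482953 = 482953$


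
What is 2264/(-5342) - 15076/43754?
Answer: -44898762/58433467 ≈ -0.76837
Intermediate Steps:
2264/(-5342) - 15076/43754 = 2264*(-1/5342) - 15076*1/43754 = -1132/2671 - 7538/21877 = -44898762/58433467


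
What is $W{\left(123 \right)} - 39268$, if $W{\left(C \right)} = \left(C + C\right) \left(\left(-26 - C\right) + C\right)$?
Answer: $-45664$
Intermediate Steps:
$W{\left(C \right)} = - 52 C$ ($W{\left(C \right)} = 2 C \left(-26\right) = - 52 C$)
$W{\left(123 \right)} - 39268 = \left(-52\right) 123 - 39268 = -6396 - 39268 = -45664$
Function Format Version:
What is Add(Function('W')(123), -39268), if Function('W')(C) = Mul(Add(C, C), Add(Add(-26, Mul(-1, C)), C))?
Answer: -45664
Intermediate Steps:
Function('W')(C) = Mul(-52, C) (Function('W')(C) = Mul(Mul(2, C), -26) = Mul(-52, C))
Add(Function('W')(123), -39268) = Add(Mul(-52, 123), -39268) = Add(-6396, -39268) = -45664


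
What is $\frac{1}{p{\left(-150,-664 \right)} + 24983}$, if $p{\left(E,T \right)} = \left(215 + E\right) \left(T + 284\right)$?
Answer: $\frac{1}{283} \approx 0.0035336$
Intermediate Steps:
$p{\left(E,T \right)} = \left(215 + E\right) \left(284 + T\right)$
$\frac{1}{p{\left(-150,-664 \right)} + 24983} = \frac{1}{\left(61060 + 215 \left(-664\right) + 284 \left(-150\right) - -99600\right) + 24983} = \frac{1}{\left(61060 - 142760 - 42600 + 99600\right) + 24983} = \frac{1}{-24700 + 24983} = \frac{1}{283}$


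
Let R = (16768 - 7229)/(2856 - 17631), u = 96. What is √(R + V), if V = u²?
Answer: √80468704851/2955 ≈ 95.997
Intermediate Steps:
V = 9216 (V = 96² = 9216)
R = -9539/14775 (R = 9539/(-14775) = 9539*(-1/14775) = -9539/14775 ≈ -0.64562)
√(R + V) = √(-9539/14775 + 9216) = √(136156861/14775) = √80468704851/2955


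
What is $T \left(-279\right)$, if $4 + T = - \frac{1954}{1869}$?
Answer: $\frac{876990}{623} \approx 1407.7$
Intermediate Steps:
$T = - \frac{9430}{1869}$ ($T = -4 - \frac{1954}{1869} = - \frac{9430}{1869} \approx -5.0455$)
$T \left(-279\right) = \left(- \frac{9430}{1869}\right) \left(-279\right) = \frac{876990}{623}$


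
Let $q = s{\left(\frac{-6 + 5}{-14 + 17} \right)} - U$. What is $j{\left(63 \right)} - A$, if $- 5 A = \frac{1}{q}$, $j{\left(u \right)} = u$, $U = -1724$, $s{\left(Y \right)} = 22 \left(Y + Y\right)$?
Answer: $\frac{1615323}{25640} \approx 63.0$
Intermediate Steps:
$s{\left(Y \right)} = 44 Y$ ($s{\left(Y \right)} = 22 \cdot 2 Y = 44 Y$)
$q = \frac{5128}{3}$ ($q = 44 \frac{-6 + 5}{-14 + 17} - -1724 = 44 \left(- \frac{1}{3}\right) + 1724 = - \frac{44}{3} + 1724 = \frac{5128}{3} \approx 1709.3$)
$A = - \frac{3}{25640}$ ($A = - \frac{1}{5 \cdot \frac{5128}{3}} = \left(- \frac{1}{5}\right) \frac{3}{5128} = - \frac{3}{25640} \approx -0.000117$)
$j{\left(63 \right)} - A = 63 - - \frac{3}{25640} = 63 + \frac{3}{25640} = \frac{1615323}{25640}$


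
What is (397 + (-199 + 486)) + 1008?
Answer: 1692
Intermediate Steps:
(397 + (-199 + 486)) + 1008 = (397 + 287) + 1008 = 684 + 1008 = 1692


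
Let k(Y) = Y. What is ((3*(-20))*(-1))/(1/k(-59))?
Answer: -3540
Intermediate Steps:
((3*(-20))*(-1))/(1/k(-59)) = ((3*(-20))*(-1))/(1/(-59)) = (-60*(-1))/(-1/59) = 60*(-59) = -3540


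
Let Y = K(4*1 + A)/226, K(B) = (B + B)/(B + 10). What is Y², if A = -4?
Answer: 0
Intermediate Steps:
K(B) = 2*B/(10 + B) (K(B) = (2*B)/(10 + B) = 2*B/(10 + B))
Y = 0 (Y = (2*(4*1 - 4)/(10 + (4*1 - 4)))/226 = (2*(4 - 4)/(10 + (4 - 4)))*(1/226) = (2*0/(10 + 0))*(1/226) = (2*0/10)*(1/226) = (2*0*(⅒))*(1/226) = 0*(1/226) = 0)
Y² = 0² = 0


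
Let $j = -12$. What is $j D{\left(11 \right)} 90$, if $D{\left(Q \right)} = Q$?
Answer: $-11880$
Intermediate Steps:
$j D{\left(11 \right)} 90 = \left(-12\right) 11 \cdot 90 = \left(-132\right) 90 = -11880$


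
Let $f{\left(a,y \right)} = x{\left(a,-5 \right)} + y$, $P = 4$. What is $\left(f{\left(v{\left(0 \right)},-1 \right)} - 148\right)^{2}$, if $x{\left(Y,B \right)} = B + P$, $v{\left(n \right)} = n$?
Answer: $22500$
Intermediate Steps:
$x{\left(Y,B \right)} = 4 + B$ ($x{\left(Y,B \right)} = B + 4 = 4 + B$)
$f{\left(a,y \right)} = -1 + y$ ($f{\left(a,y \right)} = \left(4 - 5\right) + y = -1 + y$)
$\left(f{\left(v{\left(0 \right)},-1 \right)} - 148\right)^{2} = \left(\left(-1 - 1\right) - 148\right)^{2} = \left(-2 - 148\right)^{2} = \left(-150\right)^{2} = 22500$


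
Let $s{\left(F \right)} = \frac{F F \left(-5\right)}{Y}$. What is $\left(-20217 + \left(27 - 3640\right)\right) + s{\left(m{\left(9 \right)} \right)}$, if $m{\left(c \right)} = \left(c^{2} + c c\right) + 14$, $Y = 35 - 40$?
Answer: $7146$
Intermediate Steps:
$Y = -5$
$m{\left(c \right)} = 14 + 2 c^{2}$ ($m{\left(c \right)} = \left(c^{2} + c^{2}\right) + 14 = 2 c^{2} + 14 = 14 + 2 c^{2}$)
$s{\left(F \right)} = F^{2}$ ($s{\left(F \right)} = \frac{F F \left(-5\right)}{-5} = F^{2} \left(-5\right) \left(- \frac{1}{5}\right) = - 5 F^{2} \left(- \frac{1}{5}\right) = F^{2}$)
$\left(-20217 + \left(27 - 3640\right)\right) + s{\left(m{\left(9 \right)} \right)} = \left(-20217 + \left(27 - 3640\right)\right) + \left(14 + 2 \cdot 9^{2}\right)^{2} = \left(-20217 + \left(27 - 3640\right)\right) + \left(14 + 2 \cdot 81\right)^{2} = \left(-20217 - 3613\right) + \left(14 + 162\right)^{2} = -23830 + 176^{2} = -23830 + 30976 = 7146$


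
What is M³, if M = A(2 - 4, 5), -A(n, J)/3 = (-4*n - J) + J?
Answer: -13824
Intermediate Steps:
A(n, J) = 12*n (A(n, J) = -3*((-4*n - J) + J) = -3*((-J - 4*n) + J) = -(-12)*n = 12*n)
M = -24 (M = 12*(2 - 4) = 12*(-2) = -24)
M³ = (-24)³ = -13824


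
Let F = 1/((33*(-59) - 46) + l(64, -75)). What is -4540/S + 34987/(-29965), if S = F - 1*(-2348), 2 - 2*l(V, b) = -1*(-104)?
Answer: -445981502357/143811354115 ≈ -3.1012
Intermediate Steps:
l(V, b) = -51 (l(V, b) = 1 - (-1)*(-104)/2 = 1 - ½*104 = 1 - 52 = -51)
F = -1/2044 (F = 1/((33*(-59) - 46) - 51) = 1/((-1947 - 46) - 51) = 1/(-1993 - 51) = 1/(-2044) = -1/2044 ≈ -0.00048924)
S = 4799311/2044 (S = -1/2044 - 1*(-2348) = -1/2044 + 2348 = 4799311/2044 ≈ 2348.0)
-4540/S + 34987/(-29965) = -4540/4799311/2044 + 34987/(-29965) = -4540*2044/4799311 + 34987*(-1/29965) = -9279760/4799311 - 34987/29965 = -445981502357/143811354115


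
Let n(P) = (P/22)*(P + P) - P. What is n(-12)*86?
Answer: 23736/11 ≈ 2157.8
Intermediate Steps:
n(P) = -P + P²/11 (n(P) = (P*(1/22))*(2*P) - P = (P/22)*(2*P) - P = P²/11 - P = -P + P²/11)
n(-12)*86 = ((1/11)*(-12)*(-11 - 12))*86 = ((1/11)*(-12)*(-23))*86 = (276/11)*86 = 23736/11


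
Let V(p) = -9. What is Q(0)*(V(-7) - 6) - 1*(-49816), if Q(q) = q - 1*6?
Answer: 49906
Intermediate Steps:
Q(q) = -6 + q (Q(q) = q - 6 = -6 + q)
Q(0)*(V(-7) - 6) - 1*(-49816) = (-6 + 0)*(-9 - 6) - 1*(-49816) = -6*(-15) + 49816 = 90 + 49816 = 49906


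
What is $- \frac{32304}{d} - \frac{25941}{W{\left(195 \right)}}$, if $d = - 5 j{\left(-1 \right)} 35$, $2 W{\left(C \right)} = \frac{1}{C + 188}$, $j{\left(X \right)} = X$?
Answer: $- \frac{3477423354}{175} \approx -1.9871 \cdot 10^{7}$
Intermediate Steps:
$W{\left(C \right)} = \frac{1}{2 \left(188 + C\right)}$ ($W{\left(C \right)} = \frac{1}{2 \left(C + 188\right)} = \frac{1}{2 \left(188 + C\right)}$)
$d = 175$ ($d = \left(-5\right) \left(-1\right) 35 = 5 \cdot 35 = 175$)
$- \frac{32304}{d} - \frac{25941}{W{\left(195 \right)}} = - \frac{32304}{175} - \frac{25941}{\frac{1}{2} \frac{1}{188 + 195}} = \left(-32304\right) \frac{1}{175} - \frac{25941}{\frac{1}{2} \cdot \frac{1}{383}} = - \frac{32304}{175} - \frac{25941}{\frac{1}{2} \cdot \frac{1}{383}} = - \frac{32304}{175} - 25941 \frac{1}{\frac{1}{766}} = - \frac{32304}{175} - 19870806 = - \frac{3477423354}{175}$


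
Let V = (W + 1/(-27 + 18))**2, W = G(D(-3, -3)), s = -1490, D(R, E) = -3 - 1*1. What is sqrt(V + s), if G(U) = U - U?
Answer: I*sqrt(120689)/9 ≈ 38.6*I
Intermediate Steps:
D(R, E) = -4 (D(R, E) = -3 - 1 = -4)
G(U) = 0
W = 0
V = 1/81 (V = (0 + 1/(-27 + 18))**2 = (0 + 1/(-9))**2 = (0 - 1/9)**2 = (-1/9)**2 = 1/81 ≈ 0.012346)
sqrt(V + s) = sqrt(1/81 - 1490) = sqrt(-120689/81) = I*sqrt(120689)/9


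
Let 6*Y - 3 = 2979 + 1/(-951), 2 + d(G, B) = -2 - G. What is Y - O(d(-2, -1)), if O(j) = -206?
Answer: 4011317/5706 ≈ 703.00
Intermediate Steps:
d(G, B) = -4 - G (d(G, B) = -2 + (-2 - G) = -4 - G)
Y = 2835881/5706 (Y = ½ + (2979 + 1/(-951))/6 = ½ + (2979 - 1/951)/6 = ½ + (⅙)*(2833028/951) = ½ + 1416514/2853 = 2835881/5706 ≈ 497.00)
Y - O(d(-2, -1)) = 2835881/5706 - 1*(-206) = 2835881/5706 + 206 = 4011317/5706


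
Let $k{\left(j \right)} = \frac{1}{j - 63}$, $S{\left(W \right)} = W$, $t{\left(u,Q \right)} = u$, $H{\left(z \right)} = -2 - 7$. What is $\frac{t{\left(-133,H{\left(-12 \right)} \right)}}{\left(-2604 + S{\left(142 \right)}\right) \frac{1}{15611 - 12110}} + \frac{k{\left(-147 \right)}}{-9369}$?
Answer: $\frac{229032068408}{1210990095} \approx 189.13$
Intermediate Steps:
$H{\left(z \right)} = -9$ ($H{\left(z \right)} = -2 - 7 = -9$)
$k{\left(j \right)} = \frac{1}{-63 + j}$
$\frac{t{\left(-133,H{\left(-12 \right)} \right)}}{\left(-2604 + S{\left(142 \right)}\right) \frac{1}{15611 - 12110}} + \frac{k{\left(-147 \right)}}{-9369} = - \frac{133}{\left(-2604 + 142\right) \frac{1}{15611 - 12110}} + \frac{1}{\left(-63 - 147\right) \left(-9369\right)} = - \frac{133}{\left(-2462\right) \frac{1}{3501}} + \frac{1}{-210} \left(- \frac{1}{9369}\right) = - \frac{133}{\left(-2462\right) \frac{1}{3501}} - - \frac{1}{1967490} = - \frac{133}{- \frac{2462}{3501}} + \frac{1}{1967490} = \left(-133\right) \left(- \frac{3501}{2462}\right) + \frac{1}{1967490} = \frac{465633}{2462} + \frac{1}{1967490} = \frac{229032068408}{1210990095}$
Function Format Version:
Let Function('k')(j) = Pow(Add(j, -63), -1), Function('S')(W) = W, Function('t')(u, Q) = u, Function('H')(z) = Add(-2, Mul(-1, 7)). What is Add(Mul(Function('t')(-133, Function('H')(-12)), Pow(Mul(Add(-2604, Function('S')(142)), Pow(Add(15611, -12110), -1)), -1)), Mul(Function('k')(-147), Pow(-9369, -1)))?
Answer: Rational(229032068408, 1210990095) ≈ 189.13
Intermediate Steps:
Function('H')(z) = -9 (Function('H')(z) = Add(-2, -7) = -9)
Function('k')(j) = Pow(Add(-63, j), -1)
Add(Mul(Function('t')(-133, Function('H')(-12)), Pow(Mul(Add(-2604, Function('S')(142)), Pow(Add(15611, -12110), -1)), -1)), Mul(Function('k')(-147), Pow(-9369, -1))) = Add(Mul(-133, Pow(Mul(Add(-2604, 142), Pow(Add(15611, -12110), -1)), -1)), Mul(Pow(Add(-63, -147), -1), Pow(-9369, -1))) = Add(Mul(-133, Pow(Mul(-2462, Pow(3501, -1)), -1)), Mul(Pow(-210, -1), Rational(-1, 9369))) = Add(Mul(-133, Pow(Mul(-2462, Rational(1, 3501)), -1)), Mul(Rational(-1, 210), Rational(-1, 9369))) = Add(Mul(-133, Pow(Rational(-2462, 3501), -1)), Rational(1, 1967490)) = Add(Mul(-133, Rational(-3501, 2462)), Rational(1, 1967490)) = Add(Rational(465633, 2462), Rational(1, 1967490)) = Rational(229032068408, 1210990095)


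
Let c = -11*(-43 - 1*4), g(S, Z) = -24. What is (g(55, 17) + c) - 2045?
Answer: -1552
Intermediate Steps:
c = 517 (c = -11*(-43 - 4) = -11*(-47) = 517)
(g(55, 17) + c) - 2045 = (-24 + 517) - 2045 = 493 - 2045 = -1552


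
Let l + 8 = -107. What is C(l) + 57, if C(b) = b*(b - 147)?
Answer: 30187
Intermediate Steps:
l = -115 (l = -8 - 107 = -115)
C(b) = b*(-147 + b)
C(l) + 57 = -115*(-147 - 115) + 57 = -115*(-262) + 57 = 30130 + 57 = 30187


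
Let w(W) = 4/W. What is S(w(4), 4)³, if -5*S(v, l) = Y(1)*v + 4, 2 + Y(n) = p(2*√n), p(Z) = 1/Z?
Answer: -⅛ ≈ -0.12500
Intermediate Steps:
Y(n) = -2 + 1/(2*√n)
S(v, l) = -⅘ + 3*v/10 (S(v, l) = -((-2 + 1/(2*√1))*v + 4)/5 = -((-2 + (½)*1)*v + 4)/5 = -((-2 + ½)*v + 4)/5 = -(-3*v/2 + 4)/5 = -(4 - 3*v/2)/5 = -⅘ + 3*v/10)
S(w(4), 4)³ = (-⅘ + 3*(4/4)/10)³ = (-⅘ + 3*(4*(¼))/10)³ = (-⅘ + (3/10)*1)³ = (-⅘ + 3/10)³ = (-½)³ = -⅛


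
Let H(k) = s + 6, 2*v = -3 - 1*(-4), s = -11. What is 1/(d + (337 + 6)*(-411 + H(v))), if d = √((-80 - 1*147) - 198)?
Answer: -142688/20359865769 - 5*I*√17/20359865769 ≈ -7.0083e-6 - 1.0126e-9*I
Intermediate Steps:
v = ½ (v = (-3 - 1*(-4))/2 = (-3 + 4)/2 = (½)*1 = ½ ≈ 0.50000)
H(k) = -5 (H(k) = -11 + 6 = -5)
d = 5*I*√17 (d = √((-80 - 147) - 198) = √(-227 - 198) = √(-425) = 5*I*√17 ≈ 20.616*I)
1/(d + (337 + 6)*(-411 + H(v))) = 1/(5*I*√17 + (337 + 6)*(-411 - 5)) = 1/(5*I*√17 + 343*(-416)) = 1/(5*I*√17 - 142688) = 1/(-142688 + 5*I*√17)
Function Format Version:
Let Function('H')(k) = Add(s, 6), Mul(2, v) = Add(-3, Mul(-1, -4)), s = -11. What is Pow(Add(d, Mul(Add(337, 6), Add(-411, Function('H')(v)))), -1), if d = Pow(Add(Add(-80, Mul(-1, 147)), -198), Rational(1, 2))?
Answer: Add(Rational(-142688, 20359865769), Mul(Rational(-5, 20359865769), I, Pow(17, Rational(1, 2)))) ≈ Add(-7.0083e-6, Mul(-1.0126e-9, I))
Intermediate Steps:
v = Rational(1, 2) (v = Mul(Rational(1, 2), Add(-3, Mul(-1, -4))) = Mul(Rational(1, 2), Add(-3, 4)) = Mul(Rational(1, 2), 1) = Rational(1, 2) ≈ 0.50000)
Function('H')(k) = -5 (Function('H')(k) = Add(-11, 6) = -5)
d = Mul(5, I, Pow(17, Rational(1, 2))) (d = Pow(Add(Add(-80, -147), -198), Rational(1, 2)) = Pow(Add(-227, -198), Rational(1, 2)) = Pow(-425, Rational(1, 2)) = Mul(5, I, Pow(17, Rational(1, 2))) ≈ Mul(20.616, I))
Pow(Add(d, Mul(Add(337, 6), Add(-411, Function('H')(v)))), -1) = Pow(Add(Mul(5, I, Pow(17, Rational(1, 2))), Mul(Add(337, 6), Add(-411, -5))), -1) = Pow(Add(Mul(5, I, Pow(17, Rational(1, 2))), Mul(343, -416)), -1) = Pow(Add(Mul(5, I, Pow(17, Rational(1, 2))), -142688), -1) = Pow(Add(-142688, Mul(5, I, Pow(17, Rational(1, 2)))), -1)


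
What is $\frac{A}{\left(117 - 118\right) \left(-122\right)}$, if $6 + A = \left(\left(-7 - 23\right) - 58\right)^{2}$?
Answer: $\frac{3869}{61} \approx 63.426$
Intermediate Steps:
$A = 7738$ ($A = -6 + \left(\left(-7 - 23\right) - 58\right)^{2} = -6 + \left(-30 - 58\right)^{2} = -6 + \left(-88\right)^{2} = -6 + 7744 = 7738$)
$\frac{A}{\left(117 - 118\right) \left(-122\right)} = \frac{7738}{\left(117 - 118\right) \left(-122\right)} = \frac{7738}{\left(-1\right) \left(-122\right)} = \frac{7738}{122} = 7738 \cdot \frac{1}{122} = \frac{3869}{61}$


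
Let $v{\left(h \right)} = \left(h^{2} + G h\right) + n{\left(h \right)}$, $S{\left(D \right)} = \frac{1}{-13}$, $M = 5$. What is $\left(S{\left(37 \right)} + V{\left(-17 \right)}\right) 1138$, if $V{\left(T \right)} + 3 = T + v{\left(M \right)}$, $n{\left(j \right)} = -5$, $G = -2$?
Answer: $- \frac{149078}{13} \approx -11468.0$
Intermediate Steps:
$S{\left(D \right)} = - \frac{1}{13}$
$v{\left(h \right)} = -5 + h^{2} - 2 h$ ($v{\left(h \right)} = \left(h^{2} - 2 h\right) - 5 = -5 + h^{2} - 2 h$)
$V{\left(T \right)} = 7 + T$ ($V{\left(T \right)} = -3 + \left(T - \left(15 - 25\right)\right) = -3 + \left(T - -10\right) = -3 + \left(T + 10\right) = -3 + \left(10 + T\right) = 7 + T$)
$\left(S{\left(37 \right)} + V{\left(-17 \right)}\right) 1138 = \left(- \frac{1}{13} + \left(7 - 17\right)\right) 1138 = \left(- \frac{1}{13} - 10\right) 1138 = \left(- \frac{131}{13}\right) 1138 = - \frac{149078}{13}$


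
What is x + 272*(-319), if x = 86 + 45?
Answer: -86637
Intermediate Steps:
x = 131
x + 272*(-319) = 131 + 272*(-319) = 131 - 86768 = -86637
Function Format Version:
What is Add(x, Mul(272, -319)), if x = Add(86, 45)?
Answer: -86637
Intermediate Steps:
x = 131
Add(x, Mul(272, -319)) = Add(131, Mul(272, -319)) = Add(131, -86768) = -86637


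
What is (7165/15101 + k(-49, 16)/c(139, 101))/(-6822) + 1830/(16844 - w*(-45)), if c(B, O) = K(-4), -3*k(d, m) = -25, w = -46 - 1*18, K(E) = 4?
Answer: 563956334825/4315672869624 ≈ 0.13068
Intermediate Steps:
w = -64 (w = -46 - 18 = -64)
k(d, m) = 25/3 (k(d, m) = -1/3*(-25) = 25/3)
c(B, O) = 4
(7165/15101 + k(-49, 16)/c(139, 101))/(-6822) + 1830/(16844 - w*(-45)) = (7165/15101 + (25/3)/4)/(-6822) + 1830/(16844 - (-64)*(-45)) = (7165*(1/15101) + (25/3)*(1/4))*(-1/6822) + 1830/(16844 - 1*2880) = (7165/15101 + 25/12)*(-1/6822) + 1830/(16844 - 2880) = (463505/181212)*(-1/6822) + 1830/13964 = -463505/1236228264 + 1830*(1/13964) = -463505/1236228264 + 915/6982 = 563956334825/4315672869624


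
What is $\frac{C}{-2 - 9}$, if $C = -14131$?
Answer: $\frac{14131}{11} \approx 1284.6$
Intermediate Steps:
$\frac{C}{-2 - 9} = - \frac{14131}{-2 - 9} = - \frac{14131}{-11} = \left(-14131\right) \left(- \frac{1}{11}\right) = \frac{14131}{11}$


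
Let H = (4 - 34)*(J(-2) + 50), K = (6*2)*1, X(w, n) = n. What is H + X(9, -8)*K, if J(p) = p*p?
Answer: -1716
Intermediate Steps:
J(p) = p²
K = 12 (K = 12*1 = 12)
H = -1620 (H = (4 - 34)*((-2)² + 50) = -30*(4 + 50) = -30*54 = -1620)
H + X(9, -8)*K = -1620 - 8*12 = -1620 - 96 = -1716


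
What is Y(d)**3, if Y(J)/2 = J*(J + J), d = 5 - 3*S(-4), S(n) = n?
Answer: 1544804416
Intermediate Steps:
d = 17 (d = 5 - 3*(-4) = 5 + 12 = 17)
Y(J) = 4*J**2 (Y(J) = 2*(J*(J + J)) = 2*(J*(2*J)) = 2*(2*J**2) = 4*J**2)
Y(d)**3 = (4*17**2)**3 = (4*289)**3 = 1156**3 = 1544804416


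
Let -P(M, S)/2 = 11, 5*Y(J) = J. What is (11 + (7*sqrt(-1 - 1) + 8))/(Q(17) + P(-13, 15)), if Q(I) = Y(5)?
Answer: -19/21 - I*sqrt(2)/3 ≈ -0.90476 - 0.4714*I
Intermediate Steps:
Y(J) = J/5
P(M, S) = -22 (P(M, S) = -2*11 = -22)
Q(I) = 1 (Q(I) = (1/5)*5 = 1)
(11 + (7*sqrt(-1 - 1) + 8))/(Q(17) + P(-13, 15)) = (11 + (7*sqrt(-1 - 1) + 8))/(1 - 22) = (11 + (7*sqrt(-2) + 8))/(-21) = (11 + (7*(I*sqrt(2)) + 8))*(-1/21) = (11 + (7*I*sqrt(2) + 8))*(-1/21) = (11 + (8 + 7*I*sqrt(2)))*(-1/21) = (19 + 7*I*sqrt(2))*(-1/21) = -19/21 - I*sqrt(2)/3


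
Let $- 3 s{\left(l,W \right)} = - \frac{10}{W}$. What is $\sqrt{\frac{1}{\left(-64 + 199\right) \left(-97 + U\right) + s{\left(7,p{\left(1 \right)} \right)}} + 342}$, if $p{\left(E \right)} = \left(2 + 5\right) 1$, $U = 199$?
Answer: $\frac{\sqrt{7149945208395}}{144590} \approx 18.493$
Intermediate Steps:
$p{\left(E \right)} = 7$ ($p{\left(E \right)} = 7 \cdot 1 = 7$)
$s{\left(l,W \right)} = \frac{10}{3 W}$ ($s{\left(l,W \right)} = - \frac{\left(-10\right) \frac{1}{W}}{3} = \frac{10}{3 W}$)
$\sqrt{\frac{1}{\left(-64 + 199\right) \left(-97 + U\right) + s{\left(7,p{\left(1 \right)} \right)}} + 342} = \sqrt{\frac{1}{\left(-64 + 199\right) \left(-97 + 199\right) + \frac{10}{3 \cdot 7}} + 342} = \sqrt{\frac{1}{135 \cdot 102 + \frac{10}{3} \cdot \frac{1}{7}} + 342} = \sqrt{\frac{1}{13770 + \frac{10}{21}} + 342} = \sqrt{\frac{1}{\frac{289180}{21}} + 342} = \sqrt{\frac{21}{289180} + 342} = \sqrt{\frac{98899581}{289180}} = \frac{\sqrt{7149945208395}}{144590}$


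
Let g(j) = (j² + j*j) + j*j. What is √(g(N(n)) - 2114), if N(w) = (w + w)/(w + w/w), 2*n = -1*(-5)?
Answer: I*√103286/7 ≈ 45.912*I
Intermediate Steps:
n = 5/2 (n = (-1*(-5))/2 = (½)*5 = 5/2 ≈ 2.5000)
N(w) = 2*w/(1 + w) (N(w) = (2*w)/(w + 1) = (2*w)/(1 + w) = 2*w/(1 + w))
g(j) = 3*j² (g(j) = (j² + j²) + j² = 2*j² + j² = 3*j²)
√(g(N(n)) - 2114) = √(3*(2*(5/2)/(1 + 5/2))² - 2114) = √(3*(2*(5/2)/(7/2))² - 2114) = √(3*(2*(5/2)*(2/7))² - 2114) = √(3*(10/7)² - 2114) = √(3*(100/49) - 2114) = √(300/49 - 2114) = √(-103286/49) = I*√103286/7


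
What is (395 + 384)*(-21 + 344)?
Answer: 251617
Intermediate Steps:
(395 + 384)*(-21 + 344) = 779*323 = 251617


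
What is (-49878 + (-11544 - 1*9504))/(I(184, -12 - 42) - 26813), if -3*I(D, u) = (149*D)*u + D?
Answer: -212778/1399841 ≈ -0.15200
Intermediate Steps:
I(D, u) = -D/3 - 149*D*u/3 (I(D, u) = -((149*D)*u + D)/3 = -(149*D*u + D)/3 = -(D + 149*D*u)/3 = -D/3 - 149*D*u/3)
(-49878 + (-11544 - 1*9504))/(I(184, -12 - 42) - 26813) = (-49878 + (-11544 - 1*9504))/(-⅓*184*(1 + 149*(-12 - 42)) - 26813) = (-49878 + (-11544 - 9504))/(-⅓*184*(1 + 149*(-54)) - 26813) = (-49878 - 21048)/(-⅓*184*(1 - 8046) - 26813) = -70926/(-⅓*184*(-8045) - 26813) = -70926/(1480280/3 - 26813) = -70926/1399841/3 = -70926*3/1399841 = -212778/1399841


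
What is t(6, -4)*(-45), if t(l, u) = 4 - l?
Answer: 90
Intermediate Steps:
t(6, -4)*(-45) = (4 - 1*6)*(-45) = (4 - 6)*(-45) = -2*(-45) = 90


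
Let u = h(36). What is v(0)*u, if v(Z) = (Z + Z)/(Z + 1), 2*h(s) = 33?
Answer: 0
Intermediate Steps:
h(s) = 33/2 (h(s) = (½)*33 = 33/2)
u = 33/2 ≈ 16.500
v(Z) = 2*Z/(1 + Z) (v(Z) = (2*Z)/(1 + Z) = 2*Z/(1 + Z))
v(0)*u = (2*0/(1 + 0))*(33/2) = (2*0/1)*(33/2) = (2*0*1)*(33/2) = 0*(33/2) = 0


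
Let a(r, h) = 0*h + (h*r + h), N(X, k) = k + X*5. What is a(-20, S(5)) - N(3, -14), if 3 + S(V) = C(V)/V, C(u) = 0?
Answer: 56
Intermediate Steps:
N(X, k) = k + 5*X
S(V) = -3 (S(V) = -3 + 0/V = -3 + 0 = -3)
a(r, h) = h + h*r (a(r, h) = 0 + (h + h*r) = h + h*r)
a(-20, S(5)) - N(3, -14) = -3*(1 - 20) - (-14 + 5*3) = -3*(-19) - (-14 + 15) = 57 - 1*1 = 57 - 1 = 56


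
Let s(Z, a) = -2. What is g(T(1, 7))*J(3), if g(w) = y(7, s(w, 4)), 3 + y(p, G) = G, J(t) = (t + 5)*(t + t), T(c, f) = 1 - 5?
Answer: -240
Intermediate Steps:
T(c, f) = -4
J(t) = 2*t*(5 + t) (J(t) = (5 + t)*(2*t) = 2*t*(5 + t))
y(p, G) = -3 + G
g(w) = -5 (g(w) = -3 - 2 = -5)
g(T(1, 7))*J(3) = -10*3*(5 + 3) = -10*3*8 = -5*48 = -240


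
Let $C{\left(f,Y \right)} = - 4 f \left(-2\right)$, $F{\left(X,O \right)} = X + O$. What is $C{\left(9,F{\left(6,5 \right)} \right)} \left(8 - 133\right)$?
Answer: $-9000$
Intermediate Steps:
$F{\left(X,O \right)} = O + X$
$C{\left(f,Y \right)} = 8 f$
$C{\left(9,F{\left(6,5 \right)} \right)} \left(8 - 133\right) = 8 \cdot 9 \left(8 - 133\right) = 72 \left(-125\right) = -9000$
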